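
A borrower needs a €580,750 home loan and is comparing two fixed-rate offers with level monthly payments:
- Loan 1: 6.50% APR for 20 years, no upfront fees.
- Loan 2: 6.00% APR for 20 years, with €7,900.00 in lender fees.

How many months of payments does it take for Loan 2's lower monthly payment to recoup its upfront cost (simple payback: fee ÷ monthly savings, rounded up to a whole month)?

47 months

Loan 1: at 6.50% the monthly rate is 0.0054167, so the payment is 580,750 × 0.0054167 / (1 − 1.0054167^−240) = €4,329.92.
Loan 2: at 6.00% the monthly rate is 0.0050000, so the payment is 580,750 × 0.0050000 / (1 − 1.0050000^−240) = €4,160.67.
Monthly savings = €4,329.92 − €4,160.67 = €169.25.
Break-even = €7,900.00 / €169.25 = 46.68 → 47 months.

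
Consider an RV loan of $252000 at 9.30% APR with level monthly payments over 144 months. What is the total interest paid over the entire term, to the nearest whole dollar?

$167,124

Monthly rate = 9.3%/12 = 0.0077500; payment = 252,000 × 0.0077500 / (1 − (1+0.0077500)^−144) = $2,910.58.
Total paid = 144 × $2,910.58 = $419,123.52; interest = $419,123.52 − $252,000 = $167,123.52.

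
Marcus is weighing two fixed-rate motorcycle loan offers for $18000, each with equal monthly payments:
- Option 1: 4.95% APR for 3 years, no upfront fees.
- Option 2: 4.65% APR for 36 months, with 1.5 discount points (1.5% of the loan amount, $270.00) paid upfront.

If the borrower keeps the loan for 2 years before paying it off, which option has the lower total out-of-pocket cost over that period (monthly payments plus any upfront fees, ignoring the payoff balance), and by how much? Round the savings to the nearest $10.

Option 1: monthly rate = 4.95%/12 = 0.0041250; payment = 18,000 × 0.0041250 / (1 − (1+0.0041250)^−36) = $539.07.
Option 2: at 4.65% the monthly rate is 0.0038750, so the payment is 18,000 × 0.0038750 / (1 − 1.0038750^−36) = $536.65.
Over 24 months: Option 1 costs 24 × $539.07 = $12,937.68; Option 2 costs 24 × $536.65 + $270.00 = $13,149.60.
Option 1 is cheaper by $13,149.60 − $12,937.68 = $211.92.

Option 1 by $210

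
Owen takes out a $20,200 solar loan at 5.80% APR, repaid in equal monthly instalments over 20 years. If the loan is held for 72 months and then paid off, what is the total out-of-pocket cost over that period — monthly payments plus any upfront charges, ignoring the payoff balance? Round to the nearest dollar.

$10,253

At 5.80% the monthly rate is 0.0048333, so the payment is 20,200 × 0.0048333 / (1 − 1.0048333^−240) = $142.40.
Total outlay = 72 × $142.40 = $10,252.80.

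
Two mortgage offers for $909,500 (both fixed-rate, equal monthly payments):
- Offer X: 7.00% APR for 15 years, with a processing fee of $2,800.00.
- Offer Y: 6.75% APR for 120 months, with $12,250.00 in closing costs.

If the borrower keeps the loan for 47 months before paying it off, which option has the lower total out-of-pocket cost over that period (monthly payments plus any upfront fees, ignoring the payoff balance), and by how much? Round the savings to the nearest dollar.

Offer X: monthly rate = 7%/12 = 0.0058333; payment = 909,500 × 0.0058333 / (1 − (1+0.0058333)^−180) = $8,174.84.
Offer Y: monthly rate = 6.75%/12 = 0.0056250; payment = 909,500 × 0.0056250 / (1 − (1+0.0056250)^−120) = $10,443.25.
Over 47 months: Offer X costs 47 × $8,174.84 + $2,800.00 = $387,017.48; Offer Y costs 47 × $10,443.25 + $12,250.00 = $503,082.75.
Offer X is cheaper by $503,082.75 − $387,017.48 = $116,065.27.

Offer X by $116,065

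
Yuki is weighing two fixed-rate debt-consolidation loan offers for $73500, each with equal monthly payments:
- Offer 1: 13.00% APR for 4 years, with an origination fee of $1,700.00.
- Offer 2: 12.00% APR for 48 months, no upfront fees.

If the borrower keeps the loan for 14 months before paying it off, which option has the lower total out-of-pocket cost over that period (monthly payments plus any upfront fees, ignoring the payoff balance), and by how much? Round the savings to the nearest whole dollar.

Offer 2 by $2,208

Offer 1: monthly rate = 13%/12 = 0.0108333; payment = 73,500 × 0.0108333 / (1 − (1+0.0108333)^−48) = $1,971.82.
Offer 2: at 12.00% the monthly rate is 0.0100000, so the payment is 73,500 × 0.0100000 / (1 − 1.0100000^−48) = $1,935.54.
Over 14 months: Offer 1 costs 14 × $1,971.82 + $1,700.00 = $29,305.48; Offer 2 costs 14 × $1,935.54 = $27,097.56.
Offer 2 is cheaper by $29,305.48 − $27,097.56 = $2,207.92.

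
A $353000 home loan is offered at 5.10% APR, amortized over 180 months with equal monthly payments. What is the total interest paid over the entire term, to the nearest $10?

Monthly rate = 5.1%/12 = 0.0042500; payment = 353,000 × 0.0042500 / (1 − (1+0.0042500)^−180) = $2,809.92.
Total paid = 180 × $2,809.92 = $505,785.60; interest = $505,785.60 − $353,000 = $152,785.60.

$152,790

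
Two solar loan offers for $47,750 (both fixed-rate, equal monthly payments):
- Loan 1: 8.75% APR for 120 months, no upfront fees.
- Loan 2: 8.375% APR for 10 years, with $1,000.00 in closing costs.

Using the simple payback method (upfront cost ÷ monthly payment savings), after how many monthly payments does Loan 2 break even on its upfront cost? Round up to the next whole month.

Loan 1: monthly rate = 8.75%/12 = 0.0072917; payment = 47,750 × 0.0072917 / (1 − (1+0.0072917)^−120) = $598.44.
Loan 2: at 8.375% the monthly rate is 0.0069792, so the payment is 47,750 × 0.0069792 / (1 − 1.0069792^−120) = $588.84.
Monthly savings = $598.44 − $588.84 = $9.60.
Break-even = $1,000.00 / $9.60 = 104.17 → 105 months.

105 months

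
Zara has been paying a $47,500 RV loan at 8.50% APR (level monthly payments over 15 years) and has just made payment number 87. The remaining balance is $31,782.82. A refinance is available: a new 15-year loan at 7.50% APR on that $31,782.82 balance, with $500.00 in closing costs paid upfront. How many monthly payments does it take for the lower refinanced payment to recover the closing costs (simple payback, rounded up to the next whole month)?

Current payment = 47,500 × 8.5%/12 / (1 − (1+0.0070833)^−180) = $467.75.
Refinanced payment = 31,782.82 × 0.0062500 / (1 − (1+0.0062500)^−180) = $294.63.
Monthly savings = $467.75 − $294.63 = $173.12.
Break-even = $500.00 / $173.12 = 2.89 → 3 months.

3 months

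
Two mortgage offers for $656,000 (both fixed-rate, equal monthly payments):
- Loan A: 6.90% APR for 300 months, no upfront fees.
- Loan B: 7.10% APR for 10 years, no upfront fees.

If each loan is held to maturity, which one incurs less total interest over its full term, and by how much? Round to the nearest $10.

Loan B by $460,340

Loan A: monthly rate = 6.9%/12 = 0.0057500; payment = 656,000 × 0.0057500 / (1 − (1+0.0057500)^−300) = $4,594.71.
Total interest on Loan A = 300 × $4,594.71 − $656,000 = $722,413.00.
Loan B: at 7.10% the monthly rate is 0.0059167, so the payment is 656,000 × 0.0059167 / (1 − 1.0059167^−120) = $7,650.57.
Total interest on Loan B = 120 × $7,650.57 − $656,000 = $262,068.40.
Loan B is lower by $460,344.60.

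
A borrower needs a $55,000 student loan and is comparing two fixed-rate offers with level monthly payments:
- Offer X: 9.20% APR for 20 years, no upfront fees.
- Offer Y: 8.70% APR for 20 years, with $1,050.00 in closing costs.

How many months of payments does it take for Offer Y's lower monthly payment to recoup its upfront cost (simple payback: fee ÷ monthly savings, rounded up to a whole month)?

Offer X: monthly rate = 9.2%/12 = 0.0076667; payment = 55,000 × 0.0076667 / (1 − (1+0.0076667)^−240) = $501.95.
Offer Y: at 8.70% the monthly rate is 0.0072500, so the payment is 55,000 × 0.0072500 / (1 − 1.0072500^−240) = $484.29.
Monthly savings = $501.95 − $484.29 = $17.66.
Break-even = $1,050.00 / $17.66 = 59.46 → 60 months.

60 months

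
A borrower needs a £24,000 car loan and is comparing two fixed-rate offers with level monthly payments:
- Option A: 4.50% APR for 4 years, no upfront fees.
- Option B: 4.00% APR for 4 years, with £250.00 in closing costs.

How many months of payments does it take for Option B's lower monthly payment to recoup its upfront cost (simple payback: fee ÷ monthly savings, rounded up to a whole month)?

47 months

Option A: at 4.50% the monthly rate is 0.0037500, so the payment is 24,000 × 0.0037500 / (1 − 1.0037500^−48) = £547.28.
Option B: monthly rate = 4%/12 = 0.0033333; payment = 24,000 × 0.0033333 / (1 − (1+0.0033333)^−48) = £541.90.
Monthly savings = £547.28 − £541.90 = £5.38.
Break-even = £250.00 / £5.38 = 46.47 → 47 months.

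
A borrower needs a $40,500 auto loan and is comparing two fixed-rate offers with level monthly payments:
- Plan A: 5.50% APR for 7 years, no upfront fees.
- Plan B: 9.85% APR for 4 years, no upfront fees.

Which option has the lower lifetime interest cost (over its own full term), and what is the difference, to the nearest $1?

Plan A by $278

Plan A: at 5.50% the monthly rate is 0.0045833, so the payment is 40,500 × 0.0045833 / (1 − 1.0045833^−84) = $581.99.
Total interest on Plan A = 84 × $581.99 − $40,500 = $8,387.16.
Plan B: monthly rate = 9.85%/12 = 0.0082083; payment = 40,500 × 0.0082083 / (1 − (1+0.0082083)^−48) = $1,024.27.
Total interest on Plan B = 48 × $1,024.27 − $40,500 = $8,664.96.
Plan A is lower by $277.80.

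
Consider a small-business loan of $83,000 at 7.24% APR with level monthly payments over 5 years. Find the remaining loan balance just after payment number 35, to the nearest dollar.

$38,251

With monthly rate i = 7.24%/12 = 0.0060333, the balance after k of n payments is P · [(1+i)^n − (1+i)^k] / [(1+i)^n − 1].
(1+0.0060333)^60 = 1.43463769 and (1+0.0060333)^35 = 1.23433480, so the balance is 83,000 × (1.43463769 − 1.23433480) / (1.43463769 − 1) = $38,250.57.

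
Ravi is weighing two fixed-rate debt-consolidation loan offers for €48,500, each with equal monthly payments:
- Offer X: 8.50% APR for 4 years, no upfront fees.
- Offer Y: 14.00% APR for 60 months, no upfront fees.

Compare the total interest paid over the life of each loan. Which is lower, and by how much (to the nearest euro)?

Offer X: monthly rate = 8.5%/12 = 0.0070833; payment = 48,500 × 0.0070833 / (1 − (1+0.0070833)^−48) = €1,195.44.
Total interest on Offer X = 48 × €1,195.44 − €48,500 = €8,881.12.
Offer Y: monthly rate = 14%/12 = 0.0116667; payment = 48,500 × 0.0116667 / (1 − (1+0.0116667)^−60) = €1,128.51.
Total interest on Offer Y = 60 × €1,128.51 − €48,500 = €19,210.60.
Offer X is lower by €10,329.48.

Offer X by €10,329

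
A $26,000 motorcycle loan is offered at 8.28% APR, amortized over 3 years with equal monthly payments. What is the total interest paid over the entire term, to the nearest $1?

At 8.28% the monthly rate is 0.0069000, so the payment is 26,000 × 0.0069000 / (1 − 1.0069000^−36) = $818.11.
Total paid = 36 × $818.11 = $29,451.96; interest = $29,451.96 − $26,000 = $3,451.96.

$3,452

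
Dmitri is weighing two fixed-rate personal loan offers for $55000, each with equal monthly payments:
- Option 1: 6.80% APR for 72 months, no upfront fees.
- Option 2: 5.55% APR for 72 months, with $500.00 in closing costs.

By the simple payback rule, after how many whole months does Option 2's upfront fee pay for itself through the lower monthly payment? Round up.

Option 1: at 6.80% the monthly rate is 0.0056667, so the payment is 55,000 × 0.0056667 / (1 − 1.0056667^−72) = $932.42.
Option 2: at 5.55% the monthly rate is 0.0046250, so the payment is 55,000 × 0.0046250 / (1 − 1.0046250^−72) = $899.87.
Monthly savings = $932.42 − $899.87 = $32.55.
Break-even = $500.00 / $32.55 = 15.36 → 16 months.

16 months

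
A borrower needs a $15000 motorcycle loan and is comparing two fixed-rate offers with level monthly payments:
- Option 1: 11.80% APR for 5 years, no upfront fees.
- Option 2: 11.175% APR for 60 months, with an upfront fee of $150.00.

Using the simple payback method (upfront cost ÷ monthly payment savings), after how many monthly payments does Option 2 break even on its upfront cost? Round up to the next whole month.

Option 1: at 11.80% the monthly rate is 0.0098333, so the payment is 15,000 × 0.0098333 / (1 − 1.0098333^−60) = $332.15.
Option 2: at 11.175% the monthly rate is 0.0093125, so the payment is 15,000 × 0.0093125 / (1 − 1.0093125^−60) = $327.45.
Monthly savings = $332.15 − $327.45 = $4.70.
Break-even = $150.00 / $4.70 = 31.91 → 32 months.

32 months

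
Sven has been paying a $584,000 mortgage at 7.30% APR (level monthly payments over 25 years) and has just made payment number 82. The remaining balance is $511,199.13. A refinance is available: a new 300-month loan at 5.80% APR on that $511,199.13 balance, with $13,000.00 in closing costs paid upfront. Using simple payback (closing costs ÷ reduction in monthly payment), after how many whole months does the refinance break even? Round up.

Current payment = 584,000 × 7.3%/12 / (1 − (1+0.0060833)^−300) = $4,240.02.
Refinanced payment = 511,199.13 × 0.0048333 / (1 − (1+0.0048333)^−300) = $3,231.45.
Monthly savings = $4,240.02 − $3,231.45 = $1,008.57.
Break-even = $13,000.00 / $1,008.57 = 12.89 → 13 months.

13 months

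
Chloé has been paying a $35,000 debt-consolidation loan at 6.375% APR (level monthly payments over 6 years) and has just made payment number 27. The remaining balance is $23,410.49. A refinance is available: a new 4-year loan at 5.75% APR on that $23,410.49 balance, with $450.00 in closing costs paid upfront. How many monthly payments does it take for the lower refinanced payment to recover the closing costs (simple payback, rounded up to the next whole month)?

12 months

Current payment = 35,000 × 6.375%/12 / (1 − (1+0.0053125)^−72) = $586.27.
Refinanced payment = 23,410.49 × 0.0047917 / (1 − (1+0.0047917)^−48) = $547.12.
Monthly savings = $586.27 − $547.12 = $39.15.
Break-even = $450.00 / $39.15 = 11.49 → 12 months.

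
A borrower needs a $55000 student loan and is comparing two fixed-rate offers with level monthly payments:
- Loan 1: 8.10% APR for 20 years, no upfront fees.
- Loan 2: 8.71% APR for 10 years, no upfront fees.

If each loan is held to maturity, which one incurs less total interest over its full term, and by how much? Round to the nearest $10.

Loan 1: at 8.10% the monthly rate is 0.0067500, so the payment is 55,000 × 0.0067500 / (1 − 1.0067500^−240) = $463.47.
Total interest on Loan 1 = 240 × $463.47 − $55,000 = $56,232.80.
Loan 2: monthly rate = 8.71%/12 = 0.0072583; payment = 55,000 × 0.0072583 / (1 − (1+0.0072583)^−120) = $688.11.
Total interest on Loan 2 = 120 × $688.11 − $55,000 = $27,573.20.
Loan 2 is lower by $28,659.60.

Loan 2 by $28,660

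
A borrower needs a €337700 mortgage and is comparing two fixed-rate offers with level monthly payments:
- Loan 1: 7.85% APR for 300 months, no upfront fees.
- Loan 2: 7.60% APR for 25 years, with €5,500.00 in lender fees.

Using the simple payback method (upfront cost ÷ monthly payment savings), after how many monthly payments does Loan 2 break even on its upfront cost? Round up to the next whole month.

Loan 1: at 7.85% the monthly rate is 0.0065417, so the payment is 337,700 × 0.0065417 / (1 − 1.0065417^−300) = €2,572.96.
Loan 2: monthly rate = 7.6%/12 = 0.0063333; payment = 337,700 × 0.0063333 / (1 − (1+0.0063333)^−300) = €2,517.58.
Monthly savings = €2,572.96 − €2,517.58 = €55.38.
Break-even = €5,500.00 / €55.38 = 99.31 → 100 months.

100 months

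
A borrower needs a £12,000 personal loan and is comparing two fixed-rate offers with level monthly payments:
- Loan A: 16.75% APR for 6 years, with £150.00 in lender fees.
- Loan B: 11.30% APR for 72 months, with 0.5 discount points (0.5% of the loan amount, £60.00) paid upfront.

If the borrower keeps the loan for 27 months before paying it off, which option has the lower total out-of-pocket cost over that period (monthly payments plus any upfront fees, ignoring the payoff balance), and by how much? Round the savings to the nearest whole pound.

Loan B by £1,036

Loan A: monthly rate = 16.75%/12 = 0.0139583; payment = 12,000 × 0.0139583 / (1 − (1+0.0139583)^−72) = £265.28.
Loan B: at 11.30% the monthly rate is 0.0094167, so the payment is 12,000 × 0.0094167 / (1 − 1.0094167^−72) = £230.26.
Over 27 months: Loan A costs 27 × £265.28 + £150.00 = £7,312.56; Loan B costs 27 × £230.26 + £60.00 = £6,277.02.
Loan B is cheaper by £7,312.56 − £6,277.02 = £1,035.54.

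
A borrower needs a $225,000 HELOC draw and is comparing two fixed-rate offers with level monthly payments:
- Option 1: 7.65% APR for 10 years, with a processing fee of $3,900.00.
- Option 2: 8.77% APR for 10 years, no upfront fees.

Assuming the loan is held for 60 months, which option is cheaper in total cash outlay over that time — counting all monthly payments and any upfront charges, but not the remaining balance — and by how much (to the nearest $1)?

Option 1 by $4,130

Option 1: monthly rate = 7.65%/12 = 0.0063750; payment = 225,000 × 0.0063750 / (1 − (1+0.0063750)^−120) = $2,688.44.
Option 2: monthly rate = 8.77%/12 = 0.0073083; payment = 225,000 × 0.0073083 / (1 − (1+0.0073083)^−120) = $2,822.27.
Over 60 months: Option 1 costs 60 × $2,688.44 + $3,900.00 = $165,206.40; Option 2 costs 60 × $2,822.27 = $169,336.20.
Option 1 is cheaper by $169,336.20 − $165,206.40 = $4,129.80.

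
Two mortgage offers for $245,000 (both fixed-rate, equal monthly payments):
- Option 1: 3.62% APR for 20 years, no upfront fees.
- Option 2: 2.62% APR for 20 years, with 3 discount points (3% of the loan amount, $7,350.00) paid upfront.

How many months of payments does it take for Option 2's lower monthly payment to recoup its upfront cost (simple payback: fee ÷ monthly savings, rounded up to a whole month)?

60 months

Option 1: at 3.62% the monthly rate is 0.0030167, so the payment is 245,000 × 0.0030167 / (1 − 1.0030167^−240) = $1,436.06.
Option 2: monthly rate = 2.62%/12 = 0.0021833; payment = 245,000 × 0.0021833 / (1 − (1+0.0021833)^−240) = $1,312.63.
Monthly savings = $1,436.06 − $1,312.63 = $123.43.
Break-even = $7,350.00 / $123.43 = 59.55 → 60 months.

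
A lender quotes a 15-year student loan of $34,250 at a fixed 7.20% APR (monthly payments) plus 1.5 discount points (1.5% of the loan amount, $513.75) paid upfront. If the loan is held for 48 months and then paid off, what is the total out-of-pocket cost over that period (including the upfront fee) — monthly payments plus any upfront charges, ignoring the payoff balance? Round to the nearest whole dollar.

At 7.20% the monthly rate is 0.0060000, so the payment is 34,250 × 0.0060000 / (1 − 1.0060000^−180) = $311.69.
Total outlay = 48 × $311.69 + $513.75 = $15,474.87.

$15,475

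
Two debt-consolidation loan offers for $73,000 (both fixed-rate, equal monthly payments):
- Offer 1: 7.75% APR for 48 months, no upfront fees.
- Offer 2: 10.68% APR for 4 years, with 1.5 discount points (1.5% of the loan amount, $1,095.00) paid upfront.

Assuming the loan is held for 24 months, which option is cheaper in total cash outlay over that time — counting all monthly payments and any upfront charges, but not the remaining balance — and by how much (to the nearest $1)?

Offer 1: at 7.75% the monthly rate is 0.0064583, so the payment is 73,000 × 0.0064583 / (1 − 1.0064583^−48) = $1,773.59.
Offer 2: at 10.68% the monthly rate is 0.0089000, so the payment is 73,000 × 0.0089000 / (1 − 1.0089000^−48) = $1,875.40.
Over 24 months: Offer 1 costs 24 × $1,773.59 = $42,566.16; Offer 2 costs 24 × $1,875.40 + $1,095.00 = $46,104.60.
Offer 1 is cheaper by $46,104.60 − $42,566.16 = $3,538.44.

Offer 1 by $3,538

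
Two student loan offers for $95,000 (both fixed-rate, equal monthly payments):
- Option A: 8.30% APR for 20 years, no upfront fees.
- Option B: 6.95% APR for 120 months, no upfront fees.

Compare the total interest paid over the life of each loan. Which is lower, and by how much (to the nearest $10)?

Option A: at 8.30% the monthly rate is 0.0069167, so the payment is 95,000 × 0.0069167 / (1 − 1.0069167^−240) = $812.45.
Total interest on Option A = 240 × $812.45 − $95,000 = $99,988.00.
Option B: monthly rate = 6.95%/12 = 0.0057917; payment = 95,000 × 0.0057917 / (1 − (1+0.0057917)^−120) = $1,100.58.
Total interest on Option B = 120 × $1,100.58 − $95,000 = $37,069.60.
Option B is lower by $62,918.40.

Option B by $62,920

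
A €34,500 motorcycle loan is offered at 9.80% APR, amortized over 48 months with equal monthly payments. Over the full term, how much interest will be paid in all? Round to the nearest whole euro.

€7,342

At 9.80% the monthly rate is 0.0081667, so the payment is 34,500 × 0.0081667 / (1 − 1.0081667^−48) = €871.70.
Total paid = 48 × €871.70 = €41,841.60; interest = €41,841.60 − €34,500 = €7,341.60.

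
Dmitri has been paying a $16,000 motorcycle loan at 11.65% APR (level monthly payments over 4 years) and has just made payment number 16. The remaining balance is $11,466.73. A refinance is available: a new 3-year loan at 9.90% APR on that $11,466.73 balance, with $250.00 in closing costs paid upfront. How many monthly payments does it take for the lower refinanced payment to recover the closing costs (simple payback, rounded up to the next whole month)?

Current payment = 16,000 × 11.65%/12 / (1 − (1+0.0097083)^−48) = $418.60.
Refinanced payment = 11,466.73 × 0.0082500 / (1 − (1+0.0082500)^−36) = $369.46.
Monthly savings = $418.60 − $369.46 = $49.14.
Break-even = $250.00 / $49.14 = 5.09 → 6 months.

6 months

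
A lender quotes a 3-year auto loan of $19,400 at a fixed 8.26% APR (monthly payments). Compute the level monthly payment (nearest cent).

Monthly rate = 8.26%/12 = 0.0068833; payment = 19,400 × 0.0068833 / (1 − (1+0.0068833)^−36) = $610.26.

$610.26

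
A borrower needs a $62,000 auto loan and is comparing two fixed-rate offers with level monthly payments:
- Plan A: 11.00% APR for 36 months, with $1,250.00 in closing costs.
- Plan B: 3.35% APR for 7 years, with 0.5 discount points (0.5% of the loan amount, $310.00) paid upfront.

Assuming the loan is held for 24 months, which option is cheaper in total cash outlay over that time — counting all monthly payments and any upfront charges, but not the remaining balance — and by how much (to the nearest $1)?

Plan B by $29,758

Plan A: monthly rate = 11%/12 = 0.0091667; payment = 62,000 × 0.0091667 / (1 − (1+0.0091667)^−36) = $2,029.80.
Plan B: at 3.35% the monthly rate is 0.0027917, so the payment is 62,000 × 0.0027917 / (1 − 1.0027917^−84) = $829.04.
Over 24 months: Plan A costs 24 × $2,029.80 + $1,250.00 = $49,965.20; Plan B costs 24 × $829.04 + $310.00 = $20,206.96.
Plan B is cheaper by $49,965.20 − $20,206.96 = $29,758.24.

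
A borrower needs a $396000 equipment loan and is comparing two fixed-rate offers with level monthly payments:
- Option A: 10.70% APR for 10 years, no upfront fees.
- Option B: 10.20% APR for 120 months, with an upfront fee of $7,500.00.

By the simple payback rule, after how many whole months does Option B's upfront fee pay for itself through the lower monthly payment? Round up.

Option A: at 10.70% the monthly rate is 0.0089167, so the payment is 396,000 × 0.0089167 / (1 − 1.0089167^−120) = $5,387.87.
Option B: at 10.20% the monthly rate is 0.0085000, so the payment is 396,000 × 0.0085000 / (1 − 1.0085000^−120) = $5,277.12.
Monthly savings = $5,387.87 − $5,277.12 = $110.75.
Break-even = $7,500.00 / $110.75 = 67.72 → 68 months.

68 months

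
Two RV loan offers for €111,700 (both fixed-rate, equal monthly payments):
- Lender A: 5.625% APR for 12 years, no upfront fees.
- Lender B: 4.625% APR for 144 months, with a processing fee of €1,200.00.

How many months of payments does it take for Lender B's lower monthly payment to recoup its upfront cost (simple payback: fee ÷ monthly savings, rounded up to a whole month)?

Lender A: monthly rate = 5.625%/12 = 0.0046875; payment = 111,700 × 0.0046875 / (1 − (1+0.0046875)^−144) = €1,068.47.
Lender B: at 4.625% the monthly rate is 0.0038542, so the payment is 111,700 × 0.0038542 / (1 − 1.0038542^−144) = €1,012.22.
Monthly savings = €1,068.47 − €1,012.22 = €56.25.
Break-even = €1,200.00 / €56.25 = 21.33 → 22 months.

22 months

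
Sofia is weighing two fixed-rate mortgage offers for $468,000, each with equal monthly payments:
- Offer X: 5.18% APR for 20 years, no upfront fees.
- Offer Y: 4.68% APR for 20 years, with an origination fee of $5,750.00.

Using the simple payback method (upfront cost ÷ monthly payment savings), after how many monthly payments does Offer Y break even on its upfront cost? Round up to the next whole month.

Offer X: monthly rate = 5.18%/12 = 0.0043167; payment = 468,000 × 0.0043167 / (1 − (1+0.0043167)^−240) = $3,135.32.
Offer Y: monthly rate = 4.68%/12 = 0.0039000; payment = 468,000 × 0.0039000 / (1 − (1+0.0039000)^−240) = $3,006.46.
Monthly savings = $3,135.32 − $3,006.46 = $128.86.
Break-even = $5,750.00 / $128.86 = 44.62 → 45 months.

45 months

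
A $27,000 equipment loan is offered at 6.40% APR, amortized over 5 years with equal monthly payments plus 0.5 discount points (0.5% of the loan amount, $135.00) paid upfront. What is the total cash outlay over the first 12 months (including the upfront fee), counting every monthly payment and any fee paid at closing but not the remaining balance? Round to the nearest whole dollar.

$6,459

At 6.40% the monthly rate is 0.0053333, so the payment is 27,000 × 0.0053333 / (1 − 1.0053333^−60) = $527.02.
Total outlay = 12 × $527.02 + $135.00 = $6,459.24.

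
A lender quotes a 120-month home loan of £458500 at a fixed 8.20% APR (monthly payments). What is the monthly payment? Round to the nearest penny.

£5,611.44

Monthly rate = 8.2%/12 = 0.0068333; payment = 458,500 × 0.0068333 / (1 − (1+0.0068333)^−120) = £5,611.44.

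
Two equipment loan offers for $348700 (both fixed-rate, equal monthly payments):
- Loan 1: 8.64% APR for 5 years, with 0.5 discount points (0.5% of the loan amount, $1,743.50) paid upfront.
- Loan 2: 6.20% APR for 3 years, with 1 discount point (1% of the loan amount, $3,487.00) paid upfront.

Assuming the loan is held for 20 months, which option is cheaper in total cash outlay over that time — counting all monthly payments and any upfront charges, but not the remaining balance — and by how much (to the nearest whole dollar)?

Loan 1 by $70,985

Loan 1: monthly rate = 8.64%/12 = 0.0072000; payment = 348,700 × 0.0072000 / (1 − (1+0.0072000)^−60) = $7,177.67.
Loan 2: at 6.20% the monthly rate is 0.0051667, so the payment is 348,700 × 0.0051667 / (1 − 1.0051667^−36) = $10,639.76.
Over 20 months: Loan 1 costs 20 × $7,177.67 + $1,743.50 = $145,296.90; Loan 2 costs 20 × $10,639.76 + $3,487.00 = $216,282.20.
Loan 1 is cheaper by $216,282.20 − $145,296.90 = $70,985.30.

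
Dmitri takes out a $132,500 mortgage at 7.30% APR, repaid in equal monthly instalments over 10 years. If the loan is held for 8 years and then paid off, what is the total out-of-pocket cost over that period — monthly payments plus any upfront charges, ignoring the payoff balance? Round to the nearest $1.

$149,664

Monthly rate = 7.3%/12 = 0.0060833; payment = 132,500 × 0.0060833 / (1 − (1+0.0060833)^−120) = $1,559.00.
Total outlay = 96 × $1,559.00 = $149,664.00.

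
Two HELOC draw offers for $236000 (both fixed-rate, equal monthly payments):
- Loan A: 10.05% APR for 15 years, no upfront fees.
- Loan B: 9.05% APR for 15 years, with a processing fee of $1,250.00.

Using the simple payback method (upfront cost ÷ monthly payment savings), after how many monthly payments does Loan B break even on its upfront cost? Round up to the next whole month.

9 months

Loan A: monthly rate = 10.05%/12 = 0.0083750; payment = 236,000 × 0.0083750 / (1 − (1+0.0083750)^−180) = $2,543.29.
Loan B: at 9.05% the monthly rate is 0.0075417, so the payment is 236,000 × 0.0075417 / (1 − 1.0075417^−180) = $2,400.69.
Monthly savings = $2,543.29 − $2,400.69 = $142.60.
Break-even = $1,250.00 / $142.60 = 8.77 → 9 months.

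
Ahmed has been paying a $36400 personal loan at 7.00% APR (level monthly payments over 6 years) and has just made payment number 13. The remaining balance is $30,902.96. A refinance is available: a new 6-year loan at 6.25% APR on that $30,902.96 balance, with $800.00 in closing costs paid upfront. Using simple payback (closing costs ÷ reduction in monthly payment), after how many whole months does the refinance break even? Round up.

Current payment = 36,400 × 7%/12 / (1 − (1+0.0058333)^−72) = $620.58.
Refinanced payment = 30,902.96 × 0.0052083 / (1 − (1+0.0052083)^−72) = $515.81.
Monthly savings = $620.58 − $515.81 = $104.77.
Break-even = $800.00 / $104.77 = 7.64 → 8 months.

8 months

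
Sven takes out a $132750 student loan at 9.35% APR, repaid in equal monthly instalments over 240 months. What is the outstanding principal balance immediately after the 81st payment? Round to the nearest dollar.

With monthly rate i = 9.35%/12 = 0.0077917, the balance after k of n payments is P · [(1+i)^n − (1+i)^k] / [(1+i)^n − 1].
(1+0.0077917)^240 = 6.44144191 and (1+0.0077917)^81 = 1.87513178, so the balance is 132,750 × (6.44144191 − 1.87513178) / (6.44144191 − 1) = $111,400.19.

$111,400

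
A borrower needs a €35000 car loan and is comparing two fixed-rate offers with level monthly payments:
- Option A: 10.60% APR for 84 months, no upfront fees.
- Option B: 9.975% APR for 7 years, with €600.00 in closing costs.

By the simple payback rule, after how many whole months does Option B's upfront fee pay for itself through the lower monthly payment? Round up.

53 months

Option A: monthly rate = 10.6%/12 = 0.0088333; payment = 35,000 × 0.0088333 / (1 − (1+0.0088333)^−84) = €591.95.
Option B: monthly rate = 9.975%/12 = 0.0083125; payment = 35,000 × 0.0083125 / (1 − (1+0.0083125)^−84) = €580.59.
Monthly savings = €591.95 − €580.59 = €11.36.
Break-even = €600.00 / €11.36 = 52.82 → 53 months.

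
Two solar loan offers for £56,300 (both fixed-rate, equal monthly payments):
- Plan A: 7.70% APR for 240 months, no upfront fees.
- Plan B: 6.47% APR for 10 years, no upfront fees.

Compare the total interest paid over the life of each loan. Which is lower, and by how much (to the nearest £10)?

Plan B by £33,900

Plan A: at 7.70% the monthly rate is 0.0064167, so the payment is 56,300 × 0.0064167 / (1 − 1.0064167^−240) = £460.46.
Total interest on Plan A = 240 × £460.46 − £56,300 = £54,210.40.
Plan B: at 6.47% the monthly rate is 0.0053917, so the payment is 56,300 × 0.0053917 / (1 − 1.0053917^−120) = £638.42.
Total interest on Plan B = 120 × £638.42 − £56,300 = £20,310.40.
Plan B is lower by £33,900.00.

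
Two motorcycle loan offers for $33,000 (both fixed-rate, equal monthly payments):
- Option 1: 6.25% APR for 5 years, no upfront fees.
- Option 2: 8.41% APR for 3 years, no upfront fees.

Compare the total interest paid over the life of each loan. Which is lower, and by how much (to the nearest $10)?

Option 2 by $1,060

Option 1: at 6.25% the monthly rate is 0.0052083, so the payment is 33,000 × 0.0052083 / (1 − 1.0052083^−60) = $641.83.
Total interest on Option 1 = 60 × $641.83 − $33,000 = $5,509.80.
Option 2: at 8.41% the monthly rate is 0.0070083, so the payment is 33,000 × 0.0070083 / (1 − 1.0070083^−36) = $1,040.35.
Total interest on Option 2 = 36 × $1,040.35 − $33,000 = $4,452.60.
Option 2 is lower by $1,057.20.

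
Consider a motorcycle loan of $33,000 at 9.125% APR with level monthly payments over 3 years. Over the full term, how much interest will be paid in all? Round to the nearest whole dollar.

At 9.125% the monthly rate is 0.0076042, so the payment is 33,000 × 0.0076042 / (1 − 1.0076042^−36) = $1,051.31.
Total paid = 36 × $1,051.31 = $37,847.16; interest = $37,847.16 − $33,000 = $4,847.16.

$4,847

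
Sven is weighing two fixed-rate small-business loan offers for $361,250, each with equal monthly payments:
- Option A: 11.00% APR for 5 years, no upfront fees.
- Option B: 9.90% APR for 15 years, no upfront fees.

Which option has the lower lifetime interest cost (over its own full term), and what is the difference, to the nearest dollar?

Option A: at 11.00% the monthly rate is 0.0091667, so the payment is 361,250 × 0.0091667 / (1 − 1.0091667^−60) = $7,854.45.
Total interest on Option A = 60 × $7,854.45 − $361,250 = $110,017.00.
Option B: monthly rate = 9.9%/12 = 0.0082500; payment = 361,250 × 0.0082500 / (1 − (1+0.0082500)^−180) = $3,859.94.
Total interest on Option B = 180 × $3,859.94 − $361,250 = $333,539.20.
Option A is lower by $223,522.20.

Option A by $223,522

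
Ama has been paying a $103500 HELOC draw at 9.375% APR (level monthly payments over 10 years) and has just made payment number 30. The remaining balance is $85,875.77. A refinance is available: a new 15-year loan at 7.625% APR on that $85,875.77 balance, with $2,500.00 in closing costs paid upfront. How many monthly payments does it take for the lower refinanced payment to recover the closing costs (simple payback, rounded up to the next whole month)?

Current payment = 103,500 × 9.375%/12 / (1 − (1+0.0078125)^−120) = $1,332.19.
Refinanced payment = 85,875.77 × 0.0063542 / (1 − (1+0.0063542)^−180) = $802.19.
Monthly savings = $1,332.19 − $802.19 = $530.00.
Break-even = $2,500.00 / $530.00 = 4.72 → 5 months.

5 months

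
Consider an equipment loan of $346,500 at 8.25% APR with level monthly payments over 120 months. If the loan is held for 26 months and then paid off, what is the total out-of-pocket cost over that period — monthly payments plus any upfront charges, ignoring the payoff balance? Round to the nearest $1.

At 8.25% the monthly rate is 0.0068750, so the payment is 346,500 × 0.0068750 / (1 − 1.0068750^−120) = $4,249.91.
Total outlay = 26 × $4,249.91 = $110,497.66.

$110,498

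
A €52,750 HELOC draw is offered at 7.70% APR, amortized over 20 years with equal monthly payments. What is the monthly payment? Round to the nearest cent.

At 7.70% the monthly rate is 0.0064167, so the payment is 52,750 × 0.0064167 / (1 − 1.0064167^−240) = €431.42.

€431.42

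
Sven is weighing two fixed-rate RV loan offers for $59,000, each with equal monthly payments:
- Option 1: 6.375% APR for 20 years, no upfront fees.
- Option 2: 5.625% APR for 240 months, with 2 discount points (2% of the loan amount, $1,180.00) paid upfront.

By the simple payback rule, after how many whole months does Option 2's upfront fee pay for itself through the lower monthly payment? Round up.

Option 1: at 6.375% the monthly rate is 0.0053125, so the payment is 59,000 × 0.0053125 / (1 − 1.0053125^−240) = $435.56.
Option 2: monthly rate = 5.625%/12 = 0.0046875; payment = 59,000 × 0.0046875 / (1 − (1+0.0046875)^−240) = $410.03.
Monthly savings = $435.56 − $410.03 = $25.53.
Break-even = $1,180.00 / $25.53 = 46.22 → 47 months.

47 months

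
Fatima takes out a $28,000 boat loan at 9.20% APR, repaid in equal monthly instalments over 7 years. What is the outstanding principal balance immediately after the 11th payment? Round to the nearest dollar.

$25,272

With monthly rate i = 9.2%/12 = 0.0076667, the balance after k of n payments is P · [(1+i)^n − (1+i)^k] / [(1+i)^n − 1].
(1+0.0076667)^84 = 1.89941108 and (1+0.0076667)^11 = 1.08764162, so the balance is 28,000 × (1.89941108 − 1.08764162) / (1.89941108 − 1) = $25,271.59.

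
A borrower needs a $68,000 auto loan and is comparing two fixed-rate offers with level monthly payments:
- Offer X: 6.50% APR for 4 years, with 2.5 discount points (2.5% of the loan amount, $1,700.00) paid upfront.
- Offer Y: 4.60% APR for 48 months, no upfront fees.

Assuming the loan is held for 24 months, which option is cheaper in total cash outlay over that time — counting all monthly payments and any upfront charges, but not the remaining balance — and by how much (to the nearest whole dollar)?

Offer X: monthly rate = 6.5%/12 = 0.0054167; payment = 68,000 × 0.0054167 / (1 − (1+0.0054167)^−48) = $1,612.62.
Offer Y: monthly rate = 4.6%/12 = 0.0038333; payment = 68,000 × 0.0038333 / (1 − (1+0.0038333)^−48) = $1,553.70.
Over 24 months: Offer X costs 24 × $1,612.62 + $1,700.00 = $40,402.88; Offer Y costs 24 × $1,553.70 = $37,288.80.
Offer Y is cheaper by $40,402.88 − $37,288.80 = $3,114.08.

Offer Y by $3,114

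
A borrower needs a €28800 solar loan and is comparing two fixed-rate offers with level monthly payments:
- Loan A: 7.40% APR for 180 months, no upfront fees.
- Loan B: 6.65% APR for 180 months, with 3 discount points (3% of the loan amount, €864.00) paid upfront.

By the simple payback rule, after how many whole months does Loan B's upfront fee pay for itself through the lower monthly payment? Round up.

Loan A: at 7.40% the monthly rate is 0.0061667, so the payment is 28,800 × 0.0061667 / (1 − 1.0061667^−180) = €265.35.
Loan B: monthly rate = 6.65%/12 = 0.0055417; payment = 28,800 × 0.0055417 / (1 − (1+0.0055417)^−180) = €253.26.
Monthly savings = €265.35 − €253.26 = €12.09.
Break-even = €864.00 / €12.09 = 71.46 → 72 months.

72 months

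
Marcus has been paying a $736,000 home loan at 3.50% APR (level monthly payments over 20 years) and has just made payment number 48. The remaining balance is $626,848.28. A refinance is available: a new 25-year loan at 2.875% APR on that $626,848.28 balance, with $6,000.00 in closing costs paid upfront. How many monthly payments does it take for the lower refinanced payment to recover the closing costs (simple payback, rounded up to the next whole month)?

5 months

Current payment = 736,000 × 3.5%/12 / (1 − (1+0.0029167)^−240) = $4,268.50.
Refinanced payment = 626,848.28 × 0.0023958 / (1 − (1+0.0023958)^−300) = $2,931.99.
Monthly savings = $4,268.50 − $2,931.99 = $1,336.51.
Break-even = $6,000.00 / $1,336.51 = 4.49 → 5 months.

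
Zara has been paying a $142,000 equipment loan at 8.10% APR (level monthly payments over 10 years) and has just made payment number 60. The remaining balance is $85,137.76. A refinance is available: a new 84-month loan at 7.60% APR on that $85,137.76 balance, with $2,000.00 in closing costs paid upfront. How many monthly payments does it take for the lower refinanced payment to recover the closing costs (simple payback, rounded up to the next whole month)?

Current payment = 142,000 × 8.1%/12 / (1 − (1+0.0067500)^−120) = $1,730.36.
Refinanced payment = 85,137.76 × 0.0063333 / (1 − (1+0.0063333)^−84) = $1,310.07.
Monthly savings = $1,730.36 − $1,310.07 = $420.29.
Break-even = $2,000.00 / $420.29 = 4.76 → 5 months.

5 months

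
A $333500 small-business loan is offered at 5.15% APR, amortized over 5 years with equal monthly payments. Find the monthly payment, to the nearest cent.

$6,316.50

Monthly rate = 5.15%/12 = 0.0042917; payment = 333,500 × 0.0042917 / (1 − (1+0.0042917)^−60) = $6,316.50.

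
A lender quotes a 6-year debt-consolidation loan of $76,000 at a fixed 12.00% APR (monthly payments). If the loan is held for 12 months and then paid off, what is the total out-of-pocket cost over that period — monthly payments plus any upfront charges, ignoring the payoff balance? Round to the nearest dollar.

At 12.00% the monthly rate is 0.0100000, so the payment is 76,000 × 0.0100000 / (1 − 1.0100000^−72) = $1,485.81.
Total outlay = 12 × $1,485.81 = $17,829.72.

$17,830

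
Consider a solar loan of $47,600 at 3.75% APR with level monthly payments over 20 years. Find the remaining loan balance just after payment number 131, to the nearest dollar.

$26,036

With monthly rate i = 3.75%/12 = 0.0031250, the balance after k of n payments is P · [(1+i)^n − (1+i)^k] / [(1+i)^n − 1].
(1+0.0031250)^240 = 2.11452576 and (1+0.0031250)^131 = 1.50491540, so the balance is 47,600 × (2.11452576 − 1.50491540) / (2.11452576 − 1) = $26,035.70.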